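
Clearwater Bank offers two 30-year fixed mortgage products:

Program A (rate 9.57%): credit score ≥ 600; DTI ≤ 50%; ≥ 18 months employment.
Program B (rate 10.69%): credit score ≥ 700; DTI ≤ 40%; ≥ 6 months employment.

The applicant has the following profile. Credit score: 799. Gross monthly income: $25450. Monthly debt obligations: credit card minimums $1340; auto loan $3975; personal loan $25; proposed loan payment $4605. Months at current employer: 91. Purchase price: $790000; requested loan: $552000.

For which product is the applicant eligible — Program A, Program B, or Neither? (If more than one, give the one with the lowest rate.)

Total debts = (1,340 + 3,975 + 25 + 4,605) = 9,945; DTI = 9,945/25,450 = 39.1%.
LTV = 552,000/790,000 = 69.9%.
Program A: score 799 ≥ 600; DTI 39.1% ≤ 50%; employment 91 ≥ 18 mo → qualifies.
Program B: score 799 ≥ 700; DTI 39.1% ≤ 40%; employment 91 ≥ 6 mo → qualifies.
Qualifying: Program A, Program B. Lowest rate is 9.57% → Program A.

Program A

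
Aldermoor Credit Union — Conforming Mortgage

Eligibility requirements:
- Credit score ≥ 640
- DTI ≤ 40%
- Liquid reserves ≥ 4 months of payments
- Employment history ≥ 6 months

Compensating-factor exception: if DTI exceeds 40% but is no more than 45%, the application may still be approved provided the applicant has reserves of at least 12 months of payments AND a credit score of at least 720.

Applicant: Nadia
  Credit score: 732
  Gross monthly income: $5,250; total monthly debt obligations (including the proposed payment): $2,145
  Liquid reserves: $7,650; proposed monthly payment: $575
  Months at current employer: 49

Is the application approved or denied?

Approved

Credit score 732 ≥ 640 (meets base)
DTI: 2,145 ÷ 5,250 = 40.9%, over the 40% base limit.
Reserves = 7,650/575 = 13.3 months ≥ 4
Employment 49 ≥ 6 months
40.9% falls in the override range (40%–45%), so the compensating-factor test applies.
Reserves 13.3 ≥ 12 months; credit score 732 ≥ 720.
Both override conditions satisfied; DTI exception granted.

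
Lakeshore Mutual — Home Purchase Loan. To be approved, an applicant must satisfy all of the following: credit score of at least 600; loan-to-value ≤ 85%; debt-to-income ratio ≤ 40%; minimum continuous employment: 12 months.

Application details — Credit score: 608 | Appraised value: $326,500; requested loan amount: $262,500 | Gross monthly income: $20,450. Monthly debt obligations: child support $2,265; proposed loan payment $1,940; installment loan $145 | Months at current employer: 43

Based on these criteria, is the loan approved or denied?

Credit score 608 ≥ 600 (meets)
LTV = 262,500/326,500 = 80.4% ≤ 85%
Total monthly debts = (2,265 + 1,940 + 145) = 4,350. DTI: 4,350 ÷ 20,450 = 21.3%, within the 40% cap
Employment 43 ≥ 12 months
All criteria satisfied.

Approved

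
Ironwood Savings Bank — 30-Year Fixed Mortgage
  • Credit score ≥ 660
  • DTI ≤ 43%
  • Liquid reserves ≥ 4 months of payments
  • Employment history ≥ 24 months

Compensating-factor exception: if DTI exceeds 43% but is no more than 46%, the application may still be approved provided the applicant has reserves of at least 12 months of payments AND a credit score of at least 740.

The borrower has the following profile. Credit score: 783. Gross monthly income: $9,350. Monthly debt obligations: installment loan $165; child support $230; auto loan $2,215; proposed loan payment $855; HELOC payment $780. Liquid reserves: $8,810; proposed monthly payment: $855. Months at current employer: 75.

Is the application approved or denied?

Credit score 783 ≥ 660 (meets base)
Total debts = (165 + 230 + 2,215 + 855 + 780) = 4,245. DTI = 4,245/9,350 = 45.4% > 43% — standard DTI limit exceeded.
Reserves = 8,810/855 = 10.3 months ≥ 4
Employment 75 ≥ 24 months
DTI 45.4% is within the 43%–46% exception band; checking compensating factors.
Override check — reserves: 10.3 mo (short of 12); score: 783 (ok).
Override conditions not both satisfied; exception does not apply.

Denied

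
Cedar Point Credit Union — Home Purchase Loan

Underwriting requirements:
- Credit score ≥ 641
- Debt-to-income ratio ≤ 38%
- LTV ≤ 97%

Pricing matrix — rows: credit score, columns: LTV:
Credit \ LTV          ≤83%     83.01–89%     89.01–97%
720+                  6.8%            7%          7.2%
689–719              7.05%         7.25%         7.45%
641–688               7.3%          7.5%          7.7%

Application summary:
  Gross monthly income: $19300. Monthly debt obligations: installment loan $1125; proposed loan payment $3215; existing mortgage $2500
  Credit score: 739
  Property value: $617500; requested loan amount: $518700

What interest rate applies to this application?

7%

Credit score 739 ≥ 641; Total monthly debts = (1,125 + 3,215 + 2,500) = 6,840. DTI = 6,840/19,300 = 35.4% ≤ 38%
LTV = 518,700/617,500 = 84% ≤ 97%
Score 739 is in the 720+ band; LTV 84% is in the 83.01–89% band → 7%.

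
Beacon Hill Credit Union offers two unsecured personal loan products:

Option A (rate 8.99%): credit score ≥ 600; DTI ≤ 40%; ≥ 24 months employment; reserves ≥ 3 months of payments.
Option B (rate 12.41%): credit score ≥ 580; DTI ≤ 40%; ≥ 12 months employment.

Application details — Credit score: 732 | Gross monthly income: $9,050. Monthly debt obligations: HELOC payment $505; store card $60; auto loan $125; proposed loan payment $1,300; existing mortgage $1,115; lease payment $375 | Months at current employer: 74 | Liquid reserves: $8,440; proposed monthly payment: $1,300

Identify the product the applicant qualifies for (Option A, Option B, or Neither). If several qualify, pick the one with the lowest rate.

Total debts = (505 + 60 + 125 + 1,300 + 1,115 + 375) = 3,480; DTI = 3,480/9,050 = 38.5%.
Reserves = 8,440/1,300 = 6.5 months.
Option A: score 732 ≥ 600; DTI 38.5% ≤ 40%; employment 74 ≥ 24 mo; reserves 6.5 ≥ 3 mo → qualifies.
Option B: score 732 ≥ 580; DTI 38.5% ≤ 40%; employment 74 ≥ 12 mo → qualifies.
Qualifying: Option A, Option B. Lowest rate is 8.99% → Option A.

Option A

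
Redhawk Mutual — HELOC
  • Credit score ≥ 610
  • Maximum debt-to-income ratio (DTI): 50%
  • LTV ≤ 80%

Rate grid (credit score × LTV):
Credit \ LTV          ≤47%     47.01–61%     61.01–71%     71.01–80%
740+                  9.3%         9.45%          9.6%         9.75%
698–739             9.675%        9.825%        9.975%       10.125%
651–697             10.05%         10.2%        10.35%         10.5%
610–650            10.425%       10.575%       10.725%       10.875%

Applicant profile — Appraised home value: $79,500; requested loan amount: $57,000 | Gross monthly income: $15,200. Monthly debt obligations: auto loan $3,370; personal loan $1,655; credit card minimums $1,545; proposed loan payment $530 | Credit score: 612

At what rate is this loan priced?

Credit score 612 ≥ 610; Total monthly debts = (3,370 + 1,655 + 1,545 + 530) = 7,100. DTI: 7,100 ÷ 15,200 = 46.7%, within the 50% cap
Loan-to-value = 57,000/79,500 = 71.7% — pass (80% max)
Score 612 is in the 610–650 band; LTV 71.7% is in the 71.01–80% band → 10.875%.

10.875%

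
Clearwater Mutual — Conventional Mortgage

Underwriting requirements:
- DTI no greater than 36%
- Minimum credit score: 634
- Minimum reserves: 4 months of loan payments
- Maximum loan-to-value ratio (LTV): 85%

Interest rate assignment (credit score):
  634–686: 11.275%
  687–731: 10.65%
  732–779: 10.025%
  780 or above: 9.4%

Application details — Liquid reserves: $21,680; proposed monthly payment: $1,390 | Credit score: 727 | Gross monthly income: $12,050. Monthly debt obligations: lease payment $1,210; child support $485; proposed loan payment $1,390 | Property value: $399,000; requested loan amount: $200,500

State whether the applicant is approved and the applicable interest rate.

Credit score 727 ≥ 634 (meets minimum)
Reserves = 21,680/1,390 = 15.6 months ≥ 4
Total monthly debts = (1,210 + 485 + 1,390) = 3,085. DTI: 3,085 ÷ 12,050 = 25.6%, within the 36% cap
Loan-to-value = 200,500/399,000 = 50.3% — pass (85% max)
All requirements met. Score 727 falls in the 687–731 tier → 10.65%.

Approved at 10.65%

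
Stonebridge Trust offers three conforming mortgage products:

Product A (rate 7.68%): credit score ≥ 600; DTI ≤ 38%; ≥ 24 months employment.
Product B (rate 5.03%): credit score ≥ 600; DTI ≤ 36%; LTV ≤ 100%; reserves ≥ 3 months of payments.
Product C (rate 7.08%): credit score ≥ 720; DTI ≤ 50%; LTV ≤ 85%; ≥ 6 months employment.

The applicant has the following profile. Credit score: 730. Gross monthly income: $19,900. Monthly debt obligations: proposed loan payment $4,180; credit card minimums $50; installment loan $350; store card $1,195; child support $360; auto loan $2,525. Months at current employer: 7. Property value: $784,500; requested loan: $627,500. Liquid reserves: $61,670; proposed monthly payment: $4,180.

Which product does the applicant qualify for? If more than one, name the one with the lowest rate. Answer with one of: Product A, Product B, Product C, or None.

Total debts = (4,180 + 50 + 350 + 1,195 + 360 + 2,525) = 8,660; DTI = 8,660/19,900 = 43.5%.
LTV = 627,500/784,500 = 80%.
Reserves = 61,670/4,180 = 14.8 months.
Product A: score 730 ≥ 600; DTI 43.5% > 38%; employment 7 < 24 mo → does not qualify.
Product B: score 730 ≥ 600; DTI 43.5% > 36%; LTV 80% ≤ 100%; reserves 14.8 ≥ 3 mo → does not qualify.
Product C: score 730 ≥ 720; DTI 43.5% ≤ 50%; LTV 80% ≤ 85%; employment 7 ≥ 6 mo → qualifies.

Product C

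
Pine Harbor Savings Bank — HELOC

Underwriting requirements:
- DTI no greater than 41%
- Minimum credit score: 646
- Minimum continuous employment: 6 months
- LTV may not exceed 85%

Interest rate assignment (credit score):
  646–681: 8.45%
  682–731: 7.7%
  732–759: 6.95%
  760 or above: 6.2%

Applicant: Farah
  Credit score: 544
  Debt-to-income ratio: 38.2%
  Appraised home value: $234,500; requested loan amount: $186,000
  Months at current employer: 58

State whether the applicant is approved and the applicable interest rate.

Credit score 544 < 646 (below minimum)
DTI 38.2% ≤ 41%
Loan-to-value = 186,000/234,500 = 79.3% — pass (85% max)
Employment 58 ≥ 6 months
Not all requirements met → denied.

Denied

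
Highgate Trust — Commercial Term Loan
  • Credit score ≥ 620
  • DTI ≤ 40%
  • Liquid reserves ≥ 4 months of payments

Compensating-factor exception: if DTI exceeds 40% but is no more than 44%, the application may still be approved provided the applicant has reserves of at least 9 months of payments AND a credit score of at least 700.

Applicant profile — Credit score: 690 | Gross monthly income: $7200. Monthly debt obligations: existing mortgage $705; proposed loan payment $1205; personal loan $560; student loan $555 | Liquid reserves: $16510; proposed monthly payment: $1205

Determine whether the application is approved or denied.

Denied

Credit score 690 ≥ 620 (meets base)
Total debts = (705 + 1,205 + 560 + 555) = 3,025. DTI = 3,025/7,200 = 42% > 40% — standard DTI limit exceeded.
Reserves = 16,510/1,205 = 13.7 months ≥ 4
42% falls in the override range (40%–44%), so the compensating-factor test applies.
Override check — reserves: 13.7 mo (ok); score: 690 (below 700).
Override conditions not both satisfied; exception does not apply.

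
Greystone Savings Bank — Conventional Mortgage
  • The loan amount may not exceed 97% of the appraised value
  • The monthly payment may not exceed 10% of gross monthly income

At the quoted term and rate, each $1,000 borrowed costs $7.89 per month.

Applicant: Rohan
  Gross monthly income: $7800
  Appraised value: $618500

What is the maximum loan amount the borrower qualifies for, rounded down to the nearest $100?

Payment cap: 10% × $7,800 = $780/month.
At $7.89 per $1,000, that supports 780/7.89 × 1,000 ≈ $98,859 → $98,800.
LTV cap: 97% × $618,500 = $599,945 → $599,900.
Binding constraint: payment-to-income.

$98,800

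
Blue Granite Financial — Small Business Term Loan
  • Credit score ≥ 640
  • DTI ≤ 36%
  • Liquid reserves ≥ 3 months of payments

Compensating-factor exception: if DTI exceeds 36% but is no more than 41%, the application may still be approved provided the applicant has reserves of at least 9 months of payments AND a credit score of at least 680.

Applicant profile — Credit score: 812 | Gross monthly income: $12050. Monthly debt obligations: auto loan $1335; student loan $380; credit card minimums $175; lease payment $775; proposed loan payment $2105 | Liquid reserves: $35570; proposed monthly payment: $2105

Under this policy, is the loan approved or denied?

Credit score 812 ≥ 640 (meets base)
Total debts = (1,335 + 380 + 175 + 775 + 2,105) = 4,770. DTI: 4,770 ÷ 12,050 = 39.6%, over the 36% base limit.
Liquid reserves cover 35,570/2,105 = 16.9 months — ≥ 3 required
DTI 39.6% is within the 36%–41% exception band; checking compensating factors.
Override check — reserves: 16.9 mo (ok); score: 812 (ok).
Both compensating conditions met → exception applies.

Approved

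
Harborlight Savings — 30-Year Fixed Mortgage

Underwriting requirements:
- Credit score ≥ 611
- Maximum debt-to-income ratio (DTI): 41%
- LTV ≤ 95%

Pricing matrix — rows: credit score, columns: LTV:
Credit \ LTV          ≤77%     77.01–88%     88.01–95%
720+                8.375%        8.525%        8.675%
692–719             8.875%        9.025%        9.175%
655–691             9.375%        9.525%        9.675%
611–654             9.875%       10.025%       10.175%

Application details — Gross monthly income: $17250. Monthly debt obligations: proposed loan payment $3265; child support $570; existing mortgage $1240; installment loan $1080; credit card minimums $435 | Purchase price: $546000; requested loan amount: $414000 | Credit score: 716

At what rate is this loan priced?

Credit score 716 ≥ 611; Total monthly debts = (3,265 + 570 + 1,240 + 1,080 + 435) = 6,590. DTI: 6,590 ÷ 17,250 = 38.2%, within the 41% cap
Loan-to-value = 414,000/546,000 = 75.8% — pass (95% max)
Row: 716 falls in 692–719. Column: 75.8% falls in ≤77%. Rate = 8.875%.

8.875%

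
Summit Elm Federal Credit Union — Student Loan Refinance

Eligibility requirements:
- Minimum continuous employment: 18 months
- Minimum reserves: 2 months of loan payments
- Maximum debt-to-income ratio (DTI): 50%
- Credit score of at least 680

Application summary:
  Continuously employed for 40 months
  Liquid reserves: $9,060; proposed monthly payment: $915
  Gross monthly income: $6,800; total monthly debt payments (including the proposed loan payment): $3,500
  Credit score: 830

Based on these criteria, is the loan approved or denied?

Denied

Employment 40 ≥ 18 months
Reserves = 9,060/915 = 9.9 months ≥ 2
Debt-to-income = 3,500/6,800 = 51.5% — over 50% limit
Credit score 830 ≥ 680 (meets)
Fails on DTI.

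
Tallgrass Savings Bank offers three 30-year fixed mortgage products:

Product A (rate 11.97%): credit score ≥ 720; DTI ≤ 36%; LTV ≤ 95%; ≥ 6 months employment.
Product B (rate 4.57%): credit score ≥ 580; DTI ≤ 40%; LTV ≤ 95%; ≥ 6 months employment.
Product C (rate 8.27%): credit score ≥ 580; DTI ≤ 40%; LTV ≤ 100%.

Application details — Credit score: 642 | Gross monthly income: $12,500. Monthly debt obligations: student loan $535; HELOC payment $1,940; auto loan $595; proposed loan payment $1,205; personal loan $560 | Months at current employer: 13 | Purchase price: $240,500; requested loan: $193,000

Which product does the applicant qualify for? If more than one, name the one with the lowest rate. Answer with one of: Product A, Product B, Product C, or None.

Product B

Total debts = (535 + 1,940 + 595 + 1,205 + 560) = 4,835; DTI = 4,835/12,500 = 38.7%.
LTV = 193,000/240,500 = 80.2%.
Product A: score 642 < 720; DTI 38.7% > 36%; LTV 80.2% ≤ 95%; employment 13 ≥ 6 mo → does not qualify.
Product B: score 642 ≥ 580; DTI 38.7% ≤ 40%; LTV 80.2% ≤ 95%; employment 13 ≥ 6 mo → qualifies.
Product C: score 642 ≥ 580; DTI 38.7% ≤ 40%; LTV 80.2% ≤ 100% → qualifies.
Qualifying: Product B, Product C. Lowest rate is 4.57% → Product B.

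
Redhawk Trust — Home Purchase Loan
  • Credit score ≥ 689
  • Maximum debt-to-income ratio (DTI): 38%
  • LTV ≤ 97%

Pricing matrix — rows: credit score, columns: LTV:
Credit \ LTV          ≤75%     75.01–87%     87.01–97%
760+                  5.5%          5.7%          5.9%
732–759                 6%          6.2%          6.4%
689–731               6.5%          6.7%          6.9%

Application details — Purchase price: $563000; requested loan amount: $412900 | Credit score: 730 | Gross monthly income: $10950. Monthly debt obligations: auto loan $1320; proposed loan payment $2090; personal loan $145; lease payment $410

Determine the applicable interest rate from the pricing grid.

Credit score 730 ≥ 689; Total monthly debts = (1,320 + 2,090 + 145 + 410) = 3,965. DTI = 3,965/10,950 = 36.2% ≤ 38%
LTV: 412,900 ÷ 563,000 = 73.3%, within 97% cap
Row: 730 falls in 689–731. Column: 73.3% falls in ≤75%. Rate = 6.5%.

6.5%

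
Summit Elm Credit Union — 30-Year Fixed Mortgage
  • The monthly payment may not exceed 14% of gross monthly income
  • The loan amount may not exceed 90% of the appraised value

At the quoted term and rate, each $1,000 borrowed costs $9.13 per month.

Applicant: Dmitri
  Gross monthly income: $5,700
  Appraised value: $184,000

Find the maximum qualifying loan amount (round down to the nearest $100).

Payment cap: 14% × $5,700 = $798/month.
At $9.13 per $1,000, that supports 798/9.13 × 1,000 ≈ $87,404 → $87,400.
LTV cap: 90% × $184,000 = $165,600 → $165,600.
Binding constraint: payment-to-income.

$87,400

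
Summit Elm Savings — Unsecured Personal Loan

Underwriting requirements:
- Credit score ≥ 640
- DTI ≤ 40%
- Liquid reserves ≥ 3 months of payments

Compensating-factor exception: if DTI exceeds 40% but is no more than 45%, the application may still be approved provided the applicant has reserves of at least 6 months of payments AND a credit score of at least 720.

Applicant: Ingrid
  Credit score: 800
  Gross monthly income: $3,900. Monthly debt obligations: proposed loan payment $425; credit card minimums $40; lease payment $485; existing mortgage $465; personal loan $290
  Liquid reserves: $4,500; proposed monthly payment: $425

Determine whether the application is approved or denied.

Approved

Credit score 800 ≥ 640 (meets base)
Total debts = (425 + 40 + 485 + 465 + 290) = 1,705. DTI = 1,705/3,900 = 43.7% > 40% — standard DTI limit exceeded.
Reserves = 4,500/425 = 10.6 months ≥ 3
DTI 43.7% is within the 40%–45% exception band; checking compensating factors.
Reserves 10.6 ≥ 6 months; credit score 800 ≥ 720.
Both compensating conditions met → exception applies.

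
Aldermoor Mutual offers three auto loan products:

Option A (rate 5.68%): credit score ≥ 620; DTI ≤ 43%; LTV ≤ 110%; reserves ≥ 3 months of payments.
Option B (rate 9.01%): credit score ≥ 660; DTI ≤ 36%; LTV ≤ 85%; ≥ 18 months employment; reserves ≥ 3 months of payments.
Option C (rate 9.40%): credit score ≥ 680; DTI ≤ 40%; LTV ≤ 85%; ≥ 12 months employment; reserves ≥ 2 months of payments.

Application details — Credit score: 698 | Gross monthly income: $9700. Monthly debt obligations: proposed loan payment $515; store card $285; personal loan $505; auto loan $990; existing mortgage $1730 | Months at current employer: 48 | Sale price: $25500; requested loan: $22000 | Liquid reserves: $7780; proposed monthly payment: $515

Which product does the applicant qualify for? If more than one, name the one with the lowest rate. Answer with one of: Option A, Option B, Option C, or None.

Total debts = (515 + 285 + 505 + 990 + 1,730) = 4,025; DTI = 4,025/9,700 = 41.5%.
LTV = 22,000/25,500 = 86.3%.
Reserves = 7,780/515 = 15.1 months.
Option A: score 698 ≥ 620; DTI 41.5% ≤ 43%; LTV 86.3% ≤ 110%; reserves 15.1 ≥ 3 mo → qualifies.
Option B: score 698 ≥ 660; DTI 41.5% > 36%; LTV 86.3% > 85%; employment 48 ≥ 18 mo; reserves 15.1 ≥ 3 mo → does not qualify.
Option C: score 698 ≥ 680; DTI 41.5% > 40%; LTV 86.3% > 85%; employment 48 ≥ 12 mo; reserves 15.1 ≥ 2 mo → does not qualify.

Option A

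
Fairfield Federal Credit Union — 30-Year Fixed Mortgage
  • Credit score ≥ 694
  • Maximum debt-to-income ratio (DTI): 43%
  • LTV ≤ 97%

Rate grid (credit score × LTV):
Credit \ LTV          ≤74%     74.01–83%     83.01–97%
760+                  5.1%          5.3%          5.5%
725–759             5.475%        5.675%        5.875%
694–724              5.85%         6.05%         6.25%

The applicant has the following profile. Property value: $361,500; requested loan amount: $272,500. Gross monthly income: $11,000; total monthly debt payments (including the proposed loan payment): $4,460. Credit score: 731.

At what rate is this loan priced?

5.675%

Credit score 731 ≥ 694; DTI: 4,460 ÷ 11,000 = 40.5%, within the 43% cap
LTV: 272,500 ÷ 361,500 = 75.4%, within 97% cap
Credit 731 → row 725–759; LTV 75.4% → column 74.01–83%. Grid cell → 5.675%.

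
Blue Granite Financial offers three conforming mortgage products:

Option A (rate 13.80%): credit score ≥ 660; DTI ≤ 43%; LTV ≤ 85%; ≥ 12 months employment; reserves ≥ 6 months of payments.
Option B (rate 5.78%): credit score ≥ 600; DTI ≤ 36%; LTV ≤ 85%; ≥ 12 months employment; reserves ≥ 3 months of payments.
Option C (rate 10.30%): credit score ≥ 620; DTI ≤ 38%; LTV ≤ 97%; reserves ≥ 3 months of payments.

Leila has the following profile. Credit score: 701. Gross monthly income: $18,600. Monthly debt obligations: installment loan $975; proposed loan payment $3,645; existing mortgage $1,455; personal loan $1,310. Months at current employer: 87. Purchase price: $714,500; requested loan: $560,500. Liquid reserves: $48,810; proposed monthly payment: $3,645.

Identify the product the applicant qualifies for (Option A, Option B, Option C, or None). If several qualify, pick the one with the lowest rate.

Total debts = (975 + 3,645 + 1,455 + 1,310) = 7,385; DTI = 7,385/18,600 = 39.7%.
LTV = 560,500/714,500 = 78.4%.
Reserves = 48,810/3,645 = 13.4 months.
Option A: score 701 ≥ 660; DTI 39.7% ≤ 43%; LTV 78.4% ≤ 85%; employment 87 ≥ 12 mo; reserves 13.4 ≥ 6 mo → qualifies.
Option B: score 701 ≥ 600; DTI 39.7% > 36%; LTV 78.4% ≤ 85%; employment 87 ≥ 12 mo; reserves 13.4 ≥ 3 mo → does not qualify.
Option C: score 701 ≥ 620; DTI 39.7% > 38%; LTV 78.4% ≤ 97%; reserves 13.4 ≥ 3 mo → does not qualify.

Option A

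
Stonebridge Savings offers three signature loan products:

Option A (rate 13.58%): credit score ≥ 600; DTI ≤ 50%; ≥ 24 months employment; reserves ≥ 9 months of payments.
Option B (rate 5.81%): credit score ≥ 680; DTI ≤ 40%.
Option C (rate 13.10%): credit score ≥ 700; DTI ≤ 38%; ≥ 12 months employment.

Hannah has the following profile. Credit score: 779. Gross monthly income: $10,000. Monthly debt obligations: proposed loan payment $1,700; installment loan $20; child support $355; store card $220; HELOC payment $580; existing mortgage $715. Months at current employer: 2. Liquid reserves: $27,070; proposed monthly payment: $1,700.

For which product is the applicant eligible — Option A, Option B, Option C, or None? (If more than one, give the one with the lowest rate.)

Option B

Total debts = (1,700 + 20 + 355 + 220 + 580 + 715) = 3,590; DTI = 3,590/10,000 = 35.9%.
Reserves = 27,070/1,700 = 15.9 months.
Option A: score 779 ≥ 600; DTI 35.9% ≤ 50%; employment 2 < 24 mo; reserves 15.9 ≥ 9 mo → does not qualify.
Option B: score 779 ≥ 680; DTI 35.9% ≤ 40% → qualifies.
Option C: score 779 ≥ 700; DTI 35.9% ≤ 38%; employment 2 < 12 mo → does not qualify.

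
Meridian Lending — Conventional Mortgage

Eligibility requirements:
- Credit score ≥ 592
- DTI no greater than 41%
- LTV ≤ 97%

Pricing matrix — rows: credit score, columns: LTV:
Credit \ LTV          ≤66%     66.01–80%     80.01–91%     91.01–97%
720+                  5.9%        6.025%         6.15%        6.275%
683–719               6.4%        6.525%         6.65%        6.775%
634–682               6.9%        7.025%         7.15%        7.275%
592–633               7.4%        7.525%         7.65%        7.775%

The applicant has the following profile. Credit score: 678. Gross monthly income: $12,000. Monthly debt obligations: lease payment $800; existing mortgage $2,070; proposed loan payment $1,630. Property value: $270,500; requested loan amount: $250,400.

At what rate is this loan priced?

7.275%

Credit score 678 ≥ 592; Total monthly debts = (800 + 2,070 + 1,630) = 4,500. Debt-to-income = 4,500/12,000 = 37.5% — meets 41% limit
LTV = 250,400/270,500 = 92.6% ≤ 97%
Score 678 is in the 634–682 band; LTV 92.6% is in the 91.01–97% band → 7.275%.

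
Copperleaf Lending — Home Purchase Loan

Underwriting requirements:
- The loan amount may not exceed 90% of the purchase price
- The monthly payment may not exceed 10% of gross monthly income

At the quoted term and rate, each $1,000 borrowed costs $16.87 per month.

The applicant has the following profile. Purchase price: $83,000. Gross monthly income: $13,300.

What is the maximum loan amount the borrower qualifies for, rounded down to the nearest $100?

Payment cap: 10% × $13,300 = $1,330/month.
At $16.87 per $1,000, that supports 1,330/16.87 × 1,000 ≈ $78,838 → $78,800.
LTV cap: 90% × $83,000 = $74,700 → $74,700.
Binding constraint: loan-to-value.

$74,700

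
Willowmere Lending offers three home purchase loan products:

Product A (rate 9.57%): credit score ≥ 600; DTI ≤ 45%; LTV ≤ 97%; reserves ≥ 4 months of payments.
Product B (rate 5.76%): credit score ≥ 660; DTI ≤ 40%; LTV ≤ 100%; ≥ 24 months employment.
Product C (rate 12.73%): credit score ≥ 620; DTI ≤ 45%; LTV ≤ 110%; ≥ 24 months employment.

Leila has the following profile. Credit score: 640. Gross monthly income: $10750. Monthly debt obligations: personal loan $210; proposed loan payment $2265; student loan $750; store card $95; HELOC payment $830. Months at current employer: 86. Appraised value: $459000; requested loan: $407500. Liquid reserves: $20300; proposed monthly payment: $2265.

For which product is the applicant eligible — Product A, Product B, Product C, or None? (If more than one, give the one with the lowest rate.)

Product A

Total debts = (210 + 2,265 + 750 + 95 + 830) = 4,150; DTI = 4,150/10,750 = 38.6%.
LTV = 407,500/459,000 = 88.8%.
Reserves = 20,300/2,265 = 9.0 months.
Product A: score 640 ≥ 600; DTI 38.6% ≤ 45%; LTV 88.8% ≤ 97%; reserves 9.0 ≥ 4 mo → qualifies.
Product B: score 640 < 660; DTI 38.6% ≤ 40%; LTV 88.8% ≤ 100%; employment 86 ≥ 24 mo → does not qualify.
Product C: score 640 ≥ 620; DTI 38.6% ≤ 45%; LTV 88.8% ≤ 110%; employment 86 ≥ 24 mo → qualifies.
Qualifying: Product A, Product C. Lowest rate is 9.57% → Product A.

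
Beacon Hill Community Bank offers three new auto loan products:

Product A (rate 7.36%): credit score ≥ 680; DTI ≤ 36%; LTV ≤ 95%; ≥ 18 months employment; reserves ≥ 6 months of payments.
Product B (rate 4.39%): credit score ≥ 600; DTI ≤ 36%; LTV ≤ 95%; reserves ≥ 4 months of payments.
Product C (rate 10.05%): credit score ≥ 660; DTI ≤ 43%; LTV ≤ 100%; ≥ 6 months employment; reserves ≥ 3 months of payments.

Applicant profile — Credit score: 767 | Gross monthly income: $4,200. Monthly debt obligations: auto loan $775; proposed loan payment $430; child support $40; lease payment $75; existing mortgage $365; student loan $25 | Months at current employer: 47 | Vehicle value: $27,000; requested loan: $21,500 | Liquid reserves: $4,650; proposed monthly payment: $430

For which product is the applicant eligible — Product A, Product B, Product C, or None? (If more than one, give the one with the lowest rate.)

Product C

Total debts = (775 + 430 + 40 + 75 + 365 + 25) = 1,710; DTI = 1,710/4,200 = 40.7%.
LTV = 21,500/27,000 = 79.6%.
Reserves = 4,650/430 = 10.8 months.
Product A: score 767 ≥ 680; DTI 40.7% > 36%; LTV 79.6% ≤ 95%; employment 47 ≥ 18 mo; reserves 10.8 ≥ 6 mo → does not qualify.
Product B: score 767 ≥ 600; DTI 40.7% > 36%; LTV 79.6% ≤ 95%; reserves 10.8 ≥ 4 mo → does not qualify.
Product C: score 767 ≥ 660; DTI 40.7% ≤ 43%; LTV 79.6% ≤ 100%; employment 47 ≥ 6 mo; reserves 10.8 ≥ 3 mo → qualifies.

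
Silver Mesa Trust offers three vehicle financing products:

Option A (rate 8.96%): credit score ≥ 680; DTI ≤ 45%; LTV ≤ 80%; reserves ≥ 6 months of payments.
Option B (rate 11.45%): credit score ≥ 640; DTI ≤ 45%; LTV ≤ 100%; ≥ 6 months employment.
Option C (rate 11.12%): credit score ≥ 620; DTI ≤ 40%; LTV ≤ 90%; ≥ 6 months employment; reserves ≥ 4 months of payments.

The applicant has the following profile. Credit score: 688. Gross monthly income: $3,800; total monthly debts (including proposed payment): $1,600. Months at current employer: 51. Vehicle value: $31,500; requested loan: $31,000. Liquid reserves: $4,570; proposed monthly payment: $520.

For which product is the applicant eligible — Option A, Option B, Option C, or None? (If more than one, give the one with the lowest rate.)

Option B

DTI = 1,600/3,800 = 42.1%.
LTV = 31,000/31,500 = 98.4%.
Reserves = 4,570/520 = 8.8 months.
Option A: score 688 ≥ 680; DTI 42.1% ≤ 45%; LTV 98.4% > 80%; reserves 8.8 ≥ 6 mo → does not qualify.
Option B: score 688 ≥ 640; DTI 42.1% ≤ 45%; LTV 98.4% ≤ 100%; employment 51 ≥ 6 mo → qualifies.
Option C: score 688 ≥ 620; DTI 42.1% > 40%; LTV 98.4% > 90%; employment 51 ≥ 6 mo; reserves 8.8 ≥ 4 mo → does not qualify.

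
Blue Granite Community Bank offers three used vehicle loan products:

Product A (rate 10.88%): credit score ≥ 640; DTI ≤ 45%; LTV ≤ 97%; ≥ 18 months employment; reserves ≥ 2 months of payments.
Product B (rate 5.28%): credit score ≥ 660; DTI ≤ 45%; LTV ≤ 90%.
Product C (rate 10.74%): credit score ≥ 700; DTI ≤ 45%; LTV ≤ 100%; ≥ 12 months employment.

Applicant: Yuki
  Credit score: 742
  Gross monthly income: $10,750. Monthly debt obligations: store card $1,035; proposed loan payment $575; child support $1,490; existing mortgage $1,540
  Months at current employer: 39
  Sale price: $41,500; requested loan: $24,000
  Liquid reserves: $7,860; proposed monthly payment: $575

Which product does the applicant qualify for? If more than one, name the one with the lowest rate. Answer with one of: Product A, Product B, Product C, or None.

Total debts = (1,035 + 575 + 1,490 + 1,540) = 4,640; DTI = 4,640/10,750 = 43.2%.
LTV = 24,000/41,500 = 57.8%.
Reserves = 7,860/575 = 13.7 months.
Product A: score 742 ≥ 640; DTI 43.2% ≤ 45%; LTV 57.8% ≤ 97%; employment 39 ≥ 18 mo; reserves 13.7 ≥ 2 mo → qualifies.
Product B: score 742 ≥ 660; DTI 43.2% ≤ 45%; LTV 57.8% ≤ 90% → qualifies.
Product C: score 742 ≥ 700; DTI 43.2% ≤ 45%; LTV 57.8% ≤ 100%; employment 39 ≥ 12 mo → qualifies.
Qualifying: Product A, Product B, Product C. Lowest rate is 5.28% → Product B.

Product B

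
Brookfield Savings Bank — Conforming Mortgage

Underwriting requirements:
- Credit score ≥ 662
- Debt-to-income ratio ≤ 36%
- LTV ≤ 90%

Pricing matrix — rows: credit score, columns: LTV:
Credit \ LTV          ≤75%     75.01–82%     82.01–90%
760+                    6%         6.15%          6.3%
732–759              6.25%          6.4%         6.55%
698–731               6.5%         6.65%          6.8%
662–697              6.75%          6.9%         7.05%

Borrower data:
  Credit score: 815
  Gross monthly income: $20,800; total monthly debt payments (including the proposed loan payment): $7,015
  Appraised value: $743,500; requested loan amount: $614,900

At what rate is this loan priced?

Credit score 815 ≥ 662; DTI = 7,015/20,800 = 33.7% ≤ 36%
LTV = 614,900/743,500 = 82.7% ≤ 90%
Credit 815 → row 760+; LTV 82.7% → column 82.01–90%. Grid cell → 6.3%.

6.3%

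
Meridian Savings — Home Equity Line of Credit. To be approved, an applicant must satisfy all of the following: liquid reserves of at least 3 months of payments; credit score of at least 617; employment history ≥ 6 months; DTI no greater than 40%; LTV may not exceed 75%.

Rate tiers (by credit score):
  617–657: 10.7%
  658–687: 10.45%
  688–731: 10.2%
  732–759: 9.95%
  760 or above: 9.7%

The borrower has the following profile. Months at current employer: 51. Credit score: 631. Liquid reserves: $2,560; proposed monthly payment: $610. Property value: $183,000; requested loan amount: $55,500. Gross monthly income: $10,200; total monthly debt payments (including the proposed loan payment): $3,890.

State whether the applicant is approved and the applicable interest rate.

Approved at 10.7%

Credit score 631 ≥ 617 (meets minimum)
Employment 51 ≥ 6 months
Reserves = 2,560/610 = 4.2 months ≥ 3
Loan-to-value = 55,500/183,000 = 30.3% — pass (75% max)
DTI = 3,890/10,200 = 38.1% ≤ 40%
All requirements met. Score 631 falls in the 617–657 tier → 10.7%.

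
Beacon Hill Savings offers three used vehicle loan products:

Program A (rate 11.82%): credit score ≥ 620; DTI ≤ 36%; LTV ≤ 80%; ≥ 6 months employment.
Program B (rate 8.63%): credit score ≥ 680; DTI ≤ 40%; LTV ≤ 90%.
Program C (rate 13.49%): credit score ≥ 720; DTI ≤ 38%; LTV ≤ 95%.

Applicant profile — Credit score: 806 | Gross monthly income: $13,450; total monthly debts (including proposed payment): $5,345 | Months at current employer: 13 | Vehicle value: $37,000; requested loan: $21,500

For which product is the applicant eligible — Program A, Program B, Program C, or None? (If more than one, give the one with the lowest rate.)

DTI = 5,345/13,450 = 39.7%.
LTV = 21,500/37,000 = 58.1%.
Program A: score 806 ≥ 620; DTI 39.7% > 36%; LTV 58.1% ≤ 80%; employment 13 ≥ 6 mo → does not qualify.
Program B: score 806 ≥ 680; DTI 39.7% ≤ 40%; LTV 58.1% ≤ 90% → qualifies.
Program C: score 806 ≥ 720; DTI 39.7% > 38%; LTV 58.1% ≤ 95% → does not qualify.

Program B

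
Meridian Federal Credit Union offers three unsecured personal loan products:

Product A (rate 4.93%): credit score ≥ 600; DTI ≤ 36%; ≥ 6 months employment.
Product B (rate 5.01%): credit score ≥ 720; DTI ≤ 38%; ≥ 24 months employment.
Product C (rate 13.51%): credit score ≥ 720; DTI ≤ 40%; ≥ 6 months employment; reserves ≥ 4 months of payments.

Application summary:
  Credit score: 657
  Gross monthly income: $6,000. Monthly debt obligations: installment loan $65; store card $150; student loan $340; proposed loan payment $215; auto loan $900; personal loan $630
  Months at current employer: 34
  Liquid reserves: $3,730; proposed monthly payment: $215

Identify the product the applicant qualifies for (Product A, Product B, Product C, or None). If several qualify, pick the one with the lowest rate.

Total debts = (65 + 150 + 340 + 215 + 900 + 630) = 2,300; DTI = 2,300/6,000 = 38.3%.
Reserves = 3,730/215 = 17.3 months.
Product A: score 657 ≥ 600; DTI 38.3% > 36%; employment 34 ≥ 6 mo → does not qualify.
Product B: score 657 < 720; DTI 38.3% > 38%; employment 34 ≥ 24 mo → does not qualify.
Product C: score 657 < 720; DTI 38.3% ≤ 40%; employment 34 ≥ 6 mo; reserves 17.3 ≥ 4 mo → does not qualify.

None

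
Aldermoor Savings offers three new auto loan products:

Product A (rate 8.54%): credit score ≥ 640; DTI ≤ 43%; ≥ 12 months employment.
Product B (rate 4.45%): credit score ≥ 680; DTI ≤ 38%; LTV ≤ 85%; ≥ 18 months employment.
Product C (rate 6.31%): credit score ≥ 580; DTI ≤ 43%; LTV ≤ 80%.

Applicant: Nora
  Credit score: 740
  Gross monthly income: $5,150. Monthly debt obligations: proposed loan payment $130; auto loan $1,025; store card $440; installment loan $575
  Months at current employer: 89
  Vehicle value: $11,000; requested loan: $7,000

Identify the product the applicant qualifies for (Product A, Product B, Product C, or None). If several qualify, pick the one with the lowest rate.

Total debts = (130 + 1,025 + 440 + 575) = 2,170; DTI = 2,170/5,150 = 42.1%.
LTV = 7,000/11,000 = 63.6%.
Product A: score 740 ≥ 640; DTI 42.1% ≤ 43%; employment 89 ≥ 12 mo → qualifies.
Product B: score 740 ≥ 680; DTI 42.1% > 38%; LTV 63.6% ≤ 85%; employment 89 ≥ 18 mo → does not qualify.
Product C: score 740 ≥ 580; DTI 42.1% ≤ 43%; LTV 63.6% ≤ 80% → qualifies.
Qualifying: Product A, Product C. Lowest rate is 6.31% → Product C.

Product C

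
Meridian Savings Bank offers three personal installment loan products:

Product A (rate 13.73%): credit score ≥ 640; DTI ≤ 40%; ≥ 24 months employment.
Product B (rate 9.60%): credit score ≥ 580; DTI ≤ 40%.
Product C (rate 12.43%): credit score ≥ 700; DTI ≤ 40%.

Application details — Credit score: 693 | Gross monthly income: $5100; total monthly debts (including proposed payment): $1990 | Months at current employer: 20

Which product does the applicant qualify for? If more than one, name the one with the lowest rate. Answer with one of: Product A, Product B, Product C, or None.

DTI = 1,990/5,100 = 39%.
Product A: score 693 ≥ 640; DTI 39% ≤ 40%; employment 20 < 24 mo → does not qualify.
Product B: score 693 ≥ 580; DTI 39% ≤ 40% → qualifies.
Product C: score 693 < 700; DTI 39% ≤ 40% → does not qualify.

Product B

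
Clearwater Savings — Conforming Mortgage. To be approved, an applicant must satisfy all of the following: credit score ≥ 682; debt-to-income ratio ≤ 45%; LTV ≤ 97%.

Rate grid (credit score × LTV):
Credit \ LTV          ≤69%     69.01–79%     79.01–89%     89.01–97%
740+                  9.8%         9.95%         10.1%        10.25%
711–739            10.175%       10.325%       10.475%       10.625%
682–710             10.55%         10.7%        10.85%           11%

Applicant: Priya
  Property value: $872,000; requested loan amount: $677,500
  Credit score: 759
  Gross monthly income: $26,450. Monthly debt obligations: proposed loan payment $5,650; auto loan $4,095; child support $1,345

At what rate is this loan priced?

9.95%

Credit score 759 ≥ 682; Total monthly debts = (5,650 + 4,095 + 1,345) = 11,090. DTI: 11,090 ÷ 26,450 = 41.9%, within the 45% cap
LTV: 677,500 ÷ 872,000 = 77.7%, within 97% cap
Score 759 is in the 740+ band; LTV 77.7% is in the 69.01–79% band → 9.95%.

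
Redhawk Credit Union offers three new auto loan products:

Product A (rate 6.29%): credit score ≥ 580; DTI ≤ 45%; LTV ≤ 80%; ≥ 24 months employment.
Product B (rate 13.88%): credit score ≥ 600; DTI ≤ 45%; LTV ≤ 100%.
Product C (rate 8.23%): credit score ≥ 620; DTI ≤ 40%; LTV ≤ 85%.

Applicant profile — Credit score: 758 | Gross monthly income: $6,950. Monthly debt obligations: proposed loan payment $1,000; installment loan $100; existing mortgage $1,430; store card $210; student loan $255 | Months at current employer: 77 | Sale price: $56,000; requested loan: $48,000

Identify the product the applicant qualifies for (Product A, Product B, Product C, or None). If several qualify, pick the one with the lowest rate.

Product B

Total debts = (1,000 + 100 + 1,430 + 210 + 255) = 2,995; DTI = 2,995/6,950 = 43.1%.
LTV = 48,000/56,000 = 85.7%.
Product A: score 758 ≥ 580; DTI 43.1% ≤ 45%; LTV 85.7% > 80%; employment 77 ≥ 24 mo → does not qualify.
Product B: score 758 ≥ 600; DTI 43.1% ≤ 45%; LTV 85.7% ≤ 100% → qualifies.
Product C: score 758 ≥ 620; DTI 43.1% > 40%; LTV 85.7% > 85% → does not qualify.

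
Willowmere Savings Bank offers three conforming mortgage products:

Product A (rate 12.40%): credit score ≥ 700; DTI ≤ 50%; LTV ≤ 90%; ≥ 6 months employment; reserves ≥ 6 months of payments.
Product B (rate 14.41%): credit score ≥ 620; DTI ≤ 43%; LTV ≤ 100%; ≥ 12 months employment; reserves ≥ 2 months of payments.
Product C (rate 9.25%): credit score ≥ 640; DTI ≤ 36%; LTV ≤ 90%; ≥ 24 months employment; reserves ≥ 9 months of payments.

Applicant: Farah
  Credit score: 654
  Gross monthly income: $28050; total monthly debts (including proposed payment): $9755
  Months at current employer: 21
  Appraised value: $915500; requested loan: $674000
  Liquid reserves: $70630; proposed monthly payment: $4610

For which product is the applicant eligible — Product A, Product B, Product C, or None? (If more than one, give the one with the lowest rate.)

DTI = 9,755/28,050 = 34.8%.
LTV = 674,000/915,500 = 73.6%.
Reserves = 70,630/4,610 = 15.3 months.
Product A: score 654 < 700; DTI 34.8% ≤ 50%; LTV 73.6% ≤ 90%; employment 21 ≥ 6 mo; reserves 15.3 ≥ 6 mo → does not qualify.
Product B: score 654 ≥ 620; DTI 34.8% ≤ 43%; LTV 73.6% ≤ 100%; employment 21 ≥ 12 mo; reserves 15.3 ≥ 2 mo → qualifies.
Product C: score 654 ≥ 640; DTI 34.8% ≤ 36%; LTV 73.6% ≤ 90%; employment 21 < 24 mo; reserves 15.3 ≥ 9 mo → does not qualify.

Product B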